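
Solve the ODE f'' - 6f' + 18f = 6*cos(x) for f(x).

f = -36*sin(x)/325 + 102*cos(x)/325 + C1*cos(3*x)*exp(3*x) + C2*exp(3*x)*sin(3*x)

Characteristic equation r² - 6r + 18 = 0 has discriminant (-6)² - 4·(18) = -36 < 0, so r = 3 ± 3i.
Hence f_h = C1*cos(3*x)*exp(3*x) + C2*exp(3*x)*sin(3*x).
Try f_p = A*cos(x) + B*sin(x). Substituting and equating the coefficients of cos(x) and sin(x) gives A = 102/325, B = -36/325, so f_p = -36*sin(x)/325 + 102*cos(x)/325.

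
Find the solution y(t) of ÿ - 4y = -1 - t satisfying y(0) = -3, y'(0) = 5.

Characteristic equation r² - 4 = 0 factors as (r - 2)(r + 2) = 0, so r = 2, -2.
Hence y_h = C1*exp(2*t) + C2*exp(-2*t).
For the particular solution try y_p = A0 + A1*t. Substituting and matching coefficients of each power of t gives A0 = 1/4, A1 = 1/4, so y_p = 1/4 + t/4.
General solution: y = 1/4 + t/4 + C1*exp(2*t) + C2*exp(-2*t).
Apply the initial conditions: y(0) = 1/4 + C1 + C2 = -3 and y'(0) = 1/4 - 2*C2 + 2*C1 = 5. Solving gives C1 = -7/16, C2 = -45/16.

y = 1/4 - 45*exp(-2*t)/16 - 7*exp(2*t)/16 + t/4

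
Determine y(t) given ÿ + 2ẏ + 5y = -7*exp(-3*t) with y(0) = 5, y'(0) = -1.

y = -7*exp(-3*t)/8 + 9*exp(-t)*sin(2*t)/8 + 47*cos(2*t)*exp(-t)/8

Characteristic equation r² + 2r + 5 = 0 has discriminant (2)² - 4·(5) = -16 < 0, so r = -1 ± 2i.
Hence y_h = C1*cos(2*t)*exp(-t) + C2*exp(-t)*sin(2*t).
Try y_p = A*exp(-3*t). Substituting into the equation and dividing by exp(-3*t) gives A = -7/8, so y_p = -7*exp(-3*t)/8.
General solution: y = -7*exp(-3*t)/8 + C1*cos(2*t)*exp(-t) + C2*exp(-t)*sin(2*t).
Apply the initial conditions: y(0) = -7/8 + C1 = 5 and y'(0) = 21/8 - C1 + 2*C2 = -1. Solving gives C1 = 47/8, C2 = 9/8.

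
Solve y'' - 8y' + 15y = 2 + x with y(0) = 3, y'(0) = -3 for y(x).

Characteristic equation r² - 8r + 15 = 0 factors as (r - 3)(r - 5) = 0, so r = 3, 5.
Hence y_h = C1*exp(3*x) + C2*exp(5*x).
For the particular solution try y_p = A0 + A1*x. Substituting and matching coefficients of each power of x gives A0 = 38/225, A1 = 1/15, so y_p = 38/225 + x/15.
General solution: y = 38/225 + x/15 + C1*exp(3*x) + C2*exp(5*x).
Apply the initial conditions: y(0) = 38/225 + C1 + C2 = 3 and y'(0) = 1/15 + 3*C1 + 5*C2 = -3. Solving gives C1 = 155/18, C2 = -289/50.

y = 38/225 - 289*exp(5*x)/50 + x/15 + 155*exp(3*x)/18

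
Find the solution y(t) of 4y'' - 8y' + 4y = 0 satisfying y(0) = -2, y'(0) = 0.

Divide through by 4: y'' - 2y' + y = 0.
Characteristic equation r² - 2r + 1 = 0 has discriminant (-2)² - 4·(1) = 0, so r = 1 is a repeated root.
Hence y_h = (C1 + C2*t)*exp(t).
Apply the initial conditions: y(0) = C1 = -2 and y'(0) = C1 + C2 = 0. Solving gives C1 = -2, C2 = 2.

y = -2*exp(t) + 2*t*exp(t)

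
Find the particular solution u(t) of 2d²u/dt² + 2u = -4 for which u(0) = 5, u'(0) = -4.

Divide through by 2: u'' + u = -2.
Characteristic equation r² + 1 = 0 has discriminant (0)² - 4·(1) = -4 < 0, so r = ± i.
Hence u_h = C1*cos(t) + C2*sin(t).
For the particular solution try u_p = A0. Substituting and matching coefficients of each power of t gives A0 = -2, so u_p = -2.
General solution: u = -2 + C1*cos(t) + C2*sin(t).
Apply the initial conditions: u(0) = -2 + C1 = 5 and u'(0) = C2 = -4. Solving gives C1 = 7, C2 = -4.

u = -2 - 4*sin(t) + 7*cos(t)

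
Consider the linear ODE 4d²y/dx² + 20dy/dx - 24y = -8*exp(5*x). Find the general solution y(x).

y = -exp(5*x)/22 + C1*exp(-6*x) + C2*exp(x)

Divide through by 4: y'' + 5y' - 6y = -2*exp(5*x).
Characteristic equation r² + 5r - 6 = 0 factors as (r + 6)(r - 1) = 0, so r = -6, 1.
Hence y_h = C1*exp(-6*x) + C2*exp(x).
Try y_p = A*exp(5*x). Substituting into the equation and dividing by exp(5*x) gives A = -1/22, so y_p = -exp(5*x)/22.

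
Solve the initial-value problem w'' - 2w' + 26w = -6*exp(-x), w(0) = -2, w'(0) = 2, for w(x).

Characteristic equation r² - 2r + 26 = 0 has discriminant (-2)² - 4·(26) = -100 < 0, so r = 1 ± 5i.
Hence w_h = C1*cos(5*x)*exp(x) + C2*exp(x)*sin(5*x).
Try w_p = A*exp(-x). Substituting into the equation and dividing by exp(-x) gives A = -6/29, so w_p = -6*exp(-x)/29.
General solution: w = -6*exp(-x)/29 + C1*cos(5*x)*exp(x) + C2*exp(x)*sin(5*x).
Apply the initial conditions: w(0) = -6/29 + C1 = -2 and w'(0) = 6/29 + C1 + 5*C2 = 2. Solving gives C1 = -52/29, C2 = 104/145.

w = -6*exp(-x)/29 - 52*cos(5*x)*exp(x)/29 + 104*exp(x)*sin(5*x)/145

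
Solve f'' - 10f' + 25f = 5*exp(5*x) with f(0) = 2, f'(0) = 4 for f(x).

Characteristic equation r² - 10r + 25 = 0 has discriminant (-10)² - 4·(25) = 0, so r = 5 is a repeated root.
Hence f_h = (C1 + C2*x)*exp(5*x).
Since exp(5*x) solves the homogeneous equation (r = 5 is a root of multiplicity 2), multiply the trial by x^2. Try f_p = A*x^2*exp(5*x). Substituting into the equation and dividing by exp(5*x) gives A = 5/2, so f_p = 5*x^2*exp(5*x)/2.
General solution: f = C1*exp(5*x) + 5*x^2*exp(5*x)/2 + C2*x*exp(5*x).
Apply the initial conditions: f(0) = C1 = 2 and f'(0) = C2 + 5*C1 = 4. Solving gives C1 = 2, C2 = -6.

f = 2*exp(5*x) - 6*x*exp(5*x) + 5*x**2*exp(5*x)/2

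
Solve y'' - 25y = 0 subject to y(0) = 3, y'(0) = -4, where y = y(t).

Characteristic equation r² - 25 = 0 factors as (r + 5)(r - 5) = 0, so r = -5, 5.
Hence y_h = C1*exp(-5*t) + C2*exp(5*t).
Apply the initial conditions: y(0) = C1 + C2 = 3 and y'(0) = -5*C1 + 5*C2 = -4. Solving gives C1 = 19/10, C2 = 11/10.

y = 11*exp(5*t)/10 + 19*exp(-5*t)/10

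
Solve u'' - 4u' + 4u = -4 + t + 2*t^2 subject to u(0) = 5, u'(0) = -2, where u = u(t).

u = t**2/2 + 5*exp(2*t) + 5*t/4 - 53*t*exp(2*t)/4

Characteristic equation r² - 4r + 4 = 0 has discriminant (-4)² - 4·(4) = 0, so r = 2 is a repeated root.
Hence u_h = (C1 + C2*t)*exp(2*t).
For the particular solution try u_p = A0 + A1*t + A2*t^2. Substituting and matching coefficients of each power of t gives A0 = 0, A1 = 5/4, A2 = 1/2, so u_p = t^2/2 + 5*t/4.
General solution: u = t^2/2 + 5*t/4 + C1*exp(2*t) + C2*t*exp(2*t).
Apply the initial conditions: u(0) = C1 = 5 and u'(0) = 5/4 + C2 + 2*C1 = -2. Solving gives C1 = 5, C2 = -53/4.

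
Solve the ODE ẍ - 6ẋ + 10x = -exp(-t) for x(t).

x = -exp(-t)/17 + C1*cos(t)*exp(3*t) + C2*exp(3*t)*sin(t)

Characteristic equation r² - 6r + 10 = 0 has discriminant (-6)² - 4·(10) = -4 < 0, so r = 3 ± i.
Hence x_h = C1*cos(t)*exp(3*t) + C2*exp(3*t)*sin(t).
Try x_p = A*exp(-t). Substituting into the equation and dividing by exp(-t) gives A = -1/17, so x_p = -exp(-t)/17.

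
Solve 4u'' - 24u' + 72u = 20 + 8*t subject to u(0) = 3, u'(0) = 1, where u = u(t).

Divide through by 4: u'' - 6u' + 18u = 5 + 2*t.
Characteristic equation r² - 6r + 18 = 0 has discriminant (-6)² - 4·(18) = -36 < 0, so r = 3 ± 3i.
Hence u_h = C1*cos(3*t)*exp(3*t) + C2*exp(3*t)*sin(3*t).
For the particular solution try u_p = A0 + A1*t. Substituting and matching coefficients of each power of t gives A0 = 17/54, A1 = 1/9, so u_p = 17/54 + t/9.
General solution: u = 17/54 + t/9 + C1*cos(3*t)*exp(3*t) + C2*exp(3*t)*sin(3*t).
Apply the initial conditions: u(0) = 17/54 + C1 = 3 and u'(0) = 1/9 + 3*C1 + 3*C2 = 1. Solving gives C1 = 145/54, C2 = -43/18.

u = 17/54 + t/9 - 43*exp(3*t)*sin(3*t)/18 + 145*cos(3*t)*exp(3*t)/54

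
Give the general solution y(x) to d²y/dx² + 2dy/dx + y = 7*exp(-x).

Characteristic equation r² + 2r + 1 = 0 has discriminant (2)² - 4·(1) = 0, so r = -1 is a repeated root.
Hence y_h = (C1 + C2*x)*exp(-x).
Since exp(-x) solves the homogeneous equation (r = -1 is a root of multiplicity 2), multiply the trial by x^2. Try y_p = A*x^2*exp(-x). Substituting into the equation and dividing by exp(-x) gives A = 7/2, so y_p = 7*x^2*exp(-x)/2.

y = C1*exp(-x) + 7*x**2*exp(-x)/2 + C2*x*exp(-x)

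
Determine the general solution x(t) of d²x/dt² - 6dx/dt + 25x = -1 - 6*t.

Characteristic equation r² - 6r + 25 = 0 has discriminant (-6)² - 4·(25) = -64 < 0, so r = 3 ± 4i.
Hence x_h = C1*cos(4*t)*exp(3*t) + C2*exp(3*t)*sin(4*t).
For the particular solution try x_p = A0 + A1*t. Substituting and matching coefficients of each power of t gives A0 = -61/625, A1 = -6/25, so x_p = -61/625 - 6*t/25.

x = -61/625 - 6*t/25 + C1*cos(4*t)*exp(3*t) + C2*exp(3*t)*sin(4*t)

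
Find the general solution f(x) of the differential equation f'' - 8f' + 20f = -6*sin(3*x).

f = -144*cos(3*x)/697 - 66*sin(3*x)/697 + C1*cos(2*x)*exp(4*x) + C2*exp(4*x)*sin(2*x)

Characteristic equation r² - 8r + 20 = 0 has discriminant (-8)² - 4·(20) = -16 < 0, so r = 4 ± 2i.
Hence f_h = C1*cos(2*x)*exp(4*x) + C2*exp(4*x)*sin(2*x).
Try f_p = A*cos(3*x) + B*sin(3*x). Substituting and equating the coefficients of cos(3x) and sin(3x) gives A = -144/697, B = -66/697, so f_p = -144*cos(3*x)/697 - 66*sin(3*x)/697.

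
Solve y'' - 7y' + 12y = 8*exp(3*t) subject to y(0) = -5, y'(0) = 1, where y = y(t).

Characteristic equation r² - 7r + 12 = 0 factors as (r - 3)(r - 4) = 0, so r = 3, 4.
Hence y_h = C1*exp(3*t) + C2*exp(4*t).
Since exp(3*t) solves the homogeneous equation (r = 3 is a root of multiplicity 1), multiply the trial by t. Try y_p = A*t*exp(3*t). Substituting into the equation and dividing by exp(3*t) gives A = -8, so y_p = -8*t*exp(3*t).
General solution: y = C1*exp(3*t) + C2*exp(4*t) - 8*t*exp(3*t).
Apply the initial conditions: y(0) = C1 + C2 = -5 and y'(0) = -8 + 3*C1 + 4*C2 = 1. Solving gives C1 = -29, C2 = 24.

y = -29*exp(3*t) + 24*exp(4*t) - 8*t*exp(3*t)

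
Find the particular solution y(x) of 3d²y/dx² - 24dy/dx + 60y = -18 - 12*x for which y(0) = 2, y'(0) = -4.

y = -19/50 - x/5 - 333*exp(4*x)*sin(2*x)/50 + 119*cos(2*x)*exp(4*x)/50

Divide through by 3: y'' - 8y' + 20y = -6 - 4*x.
Characteristic equation r² - 8r + 20 = 0 has discriminant (-8)² - 4·(20) = -16 < 0, so r = 4 ± 2i.
Hence y_h = C1*cos(2*x)*exp(4*x) + C2*exp(4*x)*sin(2*x).
For the particular solution try y_p = A0 + A1*x. Substituting and matching coefficients of each power of x gives A0 = -19/50, A1 = -1/5, so y_p = -19/50 - x/5.
General solution: y = -19/50 - x/5 + C1*cos(2*x)*exp(4*x) + C2*exp(4*x)*sin(2*x).
Apply the initial conditions: y(0) = -19/50 + C1 = 2 and y'(0) = -1/5 + 2*C2 + 4*C1 = -4. Solving gives C1 = 119/50, C2 = -333/50.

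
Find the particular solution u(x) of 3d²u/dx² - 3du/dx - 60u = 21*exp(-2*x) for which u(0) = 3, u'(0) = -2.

Divide through by 3: u'' - u' - 20u = 7*exp(-2*x).
Characteristic equation r² - r - 20 = 0 factors as (r - 5)(r + 4) = 0, so r = 5, -4.
Hence u_h = C1*exp(5*x) + C2*exp(-4*x).
Try u_p = A*exp(-2*x). Substituting into the equation and dividing by exp(-2*x) gives A = -1/2, so u_p = -exp(-2*x)/2.
General solution: u = -exp(-2*x)/2 + C1*exp(5*x) + C2*exp(-4*x).
Apply the initial conditions: u(0) = -1/2 + C1 + C2 = 3 and u'(0) = 1 - 4*C2 + 5*C1 = -2. Solving gives C1 = 11/9, C2 = 41/18.

u = -exp(-2*x)/2 + 11*exp(5*x)/9 + 41*exp(-4*x)/18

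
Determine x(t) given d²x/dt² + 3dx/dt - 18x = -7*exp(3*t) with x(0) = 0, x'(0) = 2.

Characteristic equation r² + 3r - 18 = 0 factors as (r - 3)(r + 6) = 0, so r = 3, -6.
Hence x_h = C1*exp(3*t) + C2*exp(-6*t).
Since exp(3*t) solves the homogeneous equation (r = 3 is a root of multiplicity 1), multiply the trial by t. Try x_p = A*t*exp(3*t). Substituting into the equation and dividing by exp(3*t) gives A = -7/9, so x_p = -7*t*exp(3*t)/9.
General solution: x = C1*exp(3*t) + C2*exp(-6*t) - 7*t*exp(3*t)/9.
Apply the initial conditions: x(0) = C1 + C2 = 0 and x'(0) = -7/9 - 6*C2 + 3*C1 = 2. Solving gives C1 = 25/81, C2 = -25/81.

x = -25*exp(-6*t)/81 + 25*exp(3*t)/81 - 7*t*exp(3*t)/9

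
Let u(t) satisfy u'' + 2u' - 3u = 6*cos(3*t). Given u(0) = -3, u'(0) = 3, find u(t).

Characteristic equation r² + 2r - 3 = 0 factors as (r - 1)(r + 3) = 0, so r = 1, -3.
Hence u_h = C1*exp(t) + C2*exp(-3*t).
Try u_p = A*cos(3*t) + B*sin(3*t). Substituting and equating the coefficients of cos(3t) and sin(3t) gives A = -2/5, B = 1/5, so u_p = -2*cos(3*t)/5 + sin(3*t)/5.
General solution: u = -2*cos(3*t)/5 + sin(3*t)/5 + C1*exp(t) + C2*exp(-3*t).
Apply the initial conditions: u(0) = -2/5 + C1 + C2 = -3 and u'(0) = 3/5 + C1 - 3*C2 = 3. Solving gives C1 = -27/20, C2 = -5/4.

u = -27*exp(t)/20 - 5*exp(-3*t)/4 - 2*cos(3*t)/5 + sin(3*t)/5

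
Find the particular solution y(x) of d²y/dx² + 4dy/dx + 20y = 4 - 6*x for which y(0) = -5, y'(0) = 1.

y = 13/50 - 3*x/10 - 461*exp(-2*x)*sin(4*x)/200 - 263*cos(4*x)*exp(-2*x)/50

Characteristic equation r² + 4r + 20 = 0 has discriminant (4)² - 4·(20) = -64 < 0, so r = -2 ± 4i.
Hence y_h = C1*cos(4*x)*exp(-2*x) + C2*exp(-2*x)*sin(4*x).
For the particular solution try y_p = A0 + A1*x. Substituting and matching coefficients of each power of x gives A0 = 13/50, A1 = -3/10, so y_p = 13/50 - 3*x/10.
General solution: y = 13/50 - 3*x/10 + C1*cos(4*x)*exp(-2*x) + C2*exp(-2*x)*sin(4*x).
Apply the initial conditions: y(0) = 13/50 + C1 = -5 and y'(0) = -3/10 - 2*C1 + 4*C2 = 1. Solving gives C1 = -263/50, C2 = -461/200.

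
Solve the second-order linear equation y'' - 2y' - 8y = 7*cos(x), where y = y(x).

Characteristic equation r² - 2r - 8 = 0 factors as (r + 2)(r - 4) = 0, so r = -2, 4.
Hence y_h = C1*exp(-2*x) + C2*exp(4*x).
Try y_p = A*cos(x) + B*sin(x). Substituting and equating the coefficients of cos(x) and sin(x) gives A = -63/85, B = -14/85, so y_p = -63*cos(x)/85 - 14*sin(x)/85.

y = -63*cos(x)/85 - 14*sin(x)/85 + C1*exp(-2*x) + C2*exp(4*x)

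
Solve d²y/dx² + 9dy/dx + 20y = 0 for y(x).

y = C1*exp(-5*x) + C2*exp(-4*x)

Characteristic equation r² + 9r + 20 = 0 factors as (r + 5)(r + 4) = 0, so r = -5, -4.
Hence y_h = C1*exp(-5*x) + C2*exp(-4*x).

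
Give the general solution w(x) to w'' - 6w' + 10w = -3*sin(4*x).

w = -2*cos(4*x)/17 + sin(4*x)/34 + C1*cos(x)*exp(3*x) + C2*exp(3*x)*sin(x)

Characteristic equation r² - 6r + 10 = 0 has discriminant (-6)² - 4·(10) = -4 < 0, so r = 3 ± i.
Hence w_h = C1*cos(x)*exp(3*x) + C2*exp(3*x)*sin(x).
Try w_p = A*cos(4*x) + B*sin(4*x). Substituting and equating the coefficients of cos(4x) and sin(4x) gives A = -2/17, B = 1/34, so w_p = -2*cos(4*x)/17 + sin(4*x)/34.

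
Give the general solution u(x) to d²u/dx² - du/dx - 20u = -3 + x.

Characteristic equation r² - r - 20 = 0 factors as (r + 4)(r - 5) = 0, so r = -4, 5.
Hence u_h = C1*exp(-4*x) + C2*exp(5*x).
For the particular solution try u_p = A0 + A1*x. Substituting and matching coefficients of each power of x gives A0 = 61/400, A1 = -1/20, so u_p = 61/400 - x/20.

u = 61/400 - x/20 + C1*exp(-4*x) + C2*exp(5*x)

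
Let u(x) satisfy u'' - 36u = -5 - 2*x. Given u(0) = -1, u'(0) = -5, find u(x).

u = 5/36 - 107*exp(6*x)/108 - 4*exp(-6*x)/27 + x/18

Characteristic equation r² - 36 = 0 factors as (r - 6)(r + 6) = 0, so r = 6, -6.
Hence u_h = C1*exp(6*x) + C2*exp(-6*x).
For the particular solution try u_p = A0 + A1*x. Substituting and matching coefficients of each power of x gives A0 = 5/36, A1 = 1/18, so u_p = 5/36 + x/18.
General solution: u = 5/36 + x/18 + C1*exp(6*x) + C2*exp(-6*x).
Apply the initial conditions: u(0) = 5/36 + C1 + C2 = -1 and u'(0) = 1/18 - 6*C2 + 6*C1 = -5. Solving gives C1 = -107/108, C2 = -4/27.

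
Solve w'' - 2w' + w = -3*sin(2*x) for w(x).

Characteristic equation r² - 2r + 1 = 0 has discriminant (-2)² - 4·(1) = 0, so r = 1 is a repeated root.
Hence w_h = (C1 + C2*x)*exp(x).
Try w_p = A*cos(2*x) + B*sin(2*x). Substituting and equating the coefficients of cos(2x) and sin(2x) gives A = -12/25, B = 9/25, so w_p = -12*cos(2*x)/25 + 9*sin(2*x)/25.

w = -12*cos(2*x)/25 + 9*sin(2*x)/25 + C1*exp(x) + C2*x*exp(x)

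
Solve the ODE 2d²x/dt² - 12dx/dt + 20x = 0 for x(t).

Divide through by 2: x'' - 6x' + 10x = 0.
Characteristic equation r² - 6r + 10 = 0 has discriminant (-6)² - 4·(10) = -4 < 0, so r = 3 ± i.
Hence x_h = C1*cos(t)*exp(3*t) + C2*exp(3*t)*sin(t).

x = C1*cos(t)*exp(3*t) + C2*exp(3*t)*sin(t)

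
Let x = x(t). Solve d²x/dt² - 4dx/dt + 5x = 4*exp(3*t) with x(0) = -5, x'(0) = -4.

Characteristic equation r² - 4r + 5 = 0 has discriminant (-4)² - 4·(5) = -4 < 0, so r = 2 ± i.
Hence x_h = C1*cos(t)*exp(2*t) + C2*exp(2*t)*sin(t).
Try x_p = A*exp(3*t). Substituting into the equation and dividing by exp(3*t) gives A = 2, so x_p = 2*exp(3*t).
General solution: x = 2*exp(3*t) + C1*cos(t)*exp(2*t) + C2*exp(2*t)*sin(t).
Apply the initial conditions: x(0) = 2 + C1 = -5 and x'(0) = 6 + C2 + 2*C1 = -4. Solving gives C1 = -7, C2 = 4.

x = 2*exp(3*t) - 7*cos(t)*exp(2*t) + 4*exp(2*t)*sin(t)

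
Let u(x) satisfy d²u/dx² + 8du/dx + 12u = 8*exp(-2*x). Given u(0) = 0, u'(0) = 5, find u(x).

u = -3*exp(-6*x)/4 + 3*exp(-2*x)/4 + 2*x*exp(-2*x)

Characteristic equation r² + 8r + 12 = 0 factors as (r + 2)(r + 6) = 0, so r = -2, -6.
Hence u_h = C1*exp(-2*x) + C2*exp(-6*x).
Since exp(-2*x) solves the homogeneous equation (r = -2 is a root of multiplicity 1), multiply the trial by x. Try u_p = A*x*exp(-2*x). Substituting into the equation and dividing by exp(-2*x) gives A = 2, so u_p = 2*x*exp(-2*x).
General solution: u = C1*exp(-2*x) + C2*exp(-6*x) + 2*x*exp(-2*x).
Apply the initial conditions: u(0) = C1 + C2 = 0 and u'(0) = 2 - 6*C2 - 2*C1 = 5. Solving gives C1 = 3/4, C2 = -3/4.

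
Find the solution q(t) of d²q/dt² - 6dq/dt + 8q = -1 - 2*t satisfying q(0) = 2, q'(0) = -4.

q = -5/16 - 67*exp(4*t)/16 - t/4 + 13*exp(2*t)/2

Characteristic equation r² - 6r + 8 = 0 factors as (r - 2)(r - 4) = 0, so r = 2, 4.
Hence q_h = C1*exp(2*t) + C2*exp(4*t).
For the particular solution try q_p = A0 + A1*t. Substituting and matching coefficients of each power of t gives A0 = -5/16, A1 = -1/4, so q_p = -5/16 - t/4.
General solution: q = -5/16 - t/4 + C1*exp(2*t) + C2*exp(4*t).
Apply the initial conditions: q(0) = -5/16 + C1 + C2 = 2 and q'(0) = -1/4 + 2*C1 + 4*C2 = -4. Solving gives C1 = 13/2, C2 = -67/16.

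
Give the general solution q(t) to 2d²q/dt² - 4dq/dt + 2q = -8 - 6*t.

Divide through by 2: q'' - 2q' + q = -4 - 3*t.
Characteristic equation r² - 2r + 1 = 0 has discriminant (-2)² - 4·(1) = 0, so r = 1 is a repeated root.
Hence q_h = (C1 + C2*t)*exp(t).
For the particular solution try q_p = A0 + A1*t. Substituting and matching coefficients of each power of t gives A0 = -10, A1 = -3, so q_p = -10 - 3*t.

q = -10 - 3*t + C1*exp(t) + C2*t*exp(t)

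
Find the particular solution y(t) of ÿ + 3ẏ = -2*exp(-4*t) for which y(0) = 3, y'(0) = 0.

Characteristic equation r² + 3r = 0 factors as (r + 3)r = 0, so r = -3, 0.
Hence y_h = C1*exp(-3*t) + C2.
Try y_p = A*exp(-4*t). Substituting into the equation and dividing by exp(-4*t) gives A = -1/2, so y_p = -exp(-4*t)/2.
General solution: y = C2 - exp(-4*t)/2 + C1*exp(-3*t).
Apply the initial conditions: y(0) = -1/2 + C1 + C2 = 3 and y'(0) = 2 - 3*C1 = 0. Solving gives C1 = 2/3, C2 = 17/6.

y = 17/6 - exp(-4*t)/2 + 2*exp(-3*t)/3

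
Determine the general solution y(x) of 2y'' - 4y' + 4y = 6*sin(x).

y = 3*sin(x)/5 + 6*cos(x)/5 + C1*cos(x)*exp(x) + C2*exp(x)*sin(x)

Divide through by 2: y'' - 2y' + 2y = 3*sin(x).
Characteristic equation r² - 2r + 2 = 0 has discriminant (-2)² - 4·(2) = -4 < 0, so r = 1 ± i.
Hence y_h = C1*cos(x)*exp(x) + C2*exp(x)*sin(x).
Try y_p = A*cos(x) + B*sin(x). Substituting and equating the coefficients of cos(x) and sin(x) gives A = 6/5, B = 3/5, so y_p = 3*sin(x)/5 + 6*cos(x)/5.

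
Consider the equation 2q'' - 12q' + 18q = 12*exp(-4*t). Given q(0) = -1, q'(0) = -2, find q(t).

q = -55*exp(3*t)/49 + 6*exp(-4*t)/49 + 13*t*exp(3*t)/7

Divide through by 2: q'' - 6q' + 9q = 6*exp(-4*t).
Characteristic equation r² - 6r + 9 = 0 has discriminant (-6)² - 4·(9) = 0, so r = 3 is a repeated root.
Hence q_h = (C1 + C2*t)*exp(3*t).
Try q_p = A*exp(-4*t). Substituting into the equation and dividing by exp(-4*t) gives A = 6/49, so q_p = 6*exp(-4*t)/49.
General solution: q = 6*exp(-4*t)/49 + C1*exp(3*t) + C2*t*exp(3*t).
Apply the initial conditions: q(0) = 6/49 + C1 = -1 and q'(0) = -24/49 + C2 + 3*C1 = -2. Solving gives C1 = -55/49, C2 = 13/7.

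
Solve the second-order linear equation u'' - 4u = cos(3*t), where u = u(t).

u = -cos(3*t)/13 + C1*exp(-2*t) + C2*exp(2*t)

Characteristic equation r² - 4 = 0 factors as (r + 2)(r - 2) = 0, so r = -2, 2.
Hence u_h = C1*exp(-2*t) + C2*exp(2*t).
Try u_p = A*cos(3*t) + B*sin(3*t). Substituting and equating the coefficients of cos(3t) and sin(3t) gives A = -1/13, B = 0, so u_p = -cos(3*t)/13.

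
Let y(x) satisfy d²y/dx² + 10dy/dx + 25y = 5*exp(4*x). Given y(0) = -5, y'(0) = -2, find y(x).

Characteristic equation r² + 10r + 25 = 0 has discriminant (10)² - 4·(25) = 0, so r = -5 is a repeated root.
Hence y_h = (C1 + C2*x)*exp(-5*x).
Try y_p = A*exp(4*x). Substituting into the equation and dividing by exp(4*x) gives A = 5/81, so y_p = 5*exp(4*x)/81.
General solution: y = 5*exp(4*x)/81 + C1*exp(-5*x) + C2*x*exp(-5*x).
Apply the initial conditions: y(0) = 5/81 + C1 = -5 and y'(0) = 20/81 + C2 - 5*C1 = -2. Solving gives C1 = -410/81, C2 = -248/9.

y = -410*exp(-5*x)/81 + 5*exp(4*x)/81 - 248*x*exp(-5*x)/9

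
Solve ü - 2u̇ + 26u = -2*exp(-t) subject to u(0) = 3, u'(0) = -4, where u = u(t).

Characteristic equation r² - 2r + 26 = 0 has discriminant (-2)² - 4·(26) = -100 < 0, so r = 1 ± 5i.
Hence u_h = C1*cos(5*t)*exp(t) + C2*exp(t)*sin(5*t).
Try u_p = A*exp(-t). Substituting into the equation and dividing by exp(-t) gives A = -2/29, so u_p = -2*exp(-t)/29.
General solution: u = -2*exp(-t)/29 + C1*cos(5*t)*exp(t) + C2*exp(t)*sin(5*t).
Apply the initial conditions: u(0) = -2/29 + C1 = 3 and u'(0) = 2/29 + C1 + 5*C2 = -4. Solving gives C1 = 89/29, C2 = -207/145.

u = -2*exp(-t)/29 - 207*exp(t)*sin(5*t)/145 + 89*cos(5*t)*exp(t)/29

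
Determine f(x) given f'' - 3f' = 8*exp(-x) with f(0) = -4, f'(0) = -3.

f = -17/3 + 2*exp(-x) - exp(3*x)/3

Characteristic equation r² - 3r = 0 factors as (r - 3)r = 0, so r = 3, 0.
Hence f_h = C1*exp(3*x) + C2.
Try f_p = A*exp(-x). Substituting into the equation and dividing by exp(-x) gives A = 2, so f_p = 2*exp(-x).
General solution: f = C2 + 2*exp(-x) + C1*exp(3*x).
Apply the initial conditions: f(0) = 2 + C1 + C2 = -4 and f'(0) = -2 + 3*C1 = -3. Solving gives C1 = -1/3, C2 = -17/3.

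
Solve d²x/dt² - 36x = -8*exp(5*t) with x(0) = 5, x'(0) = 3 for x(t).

Characteristic equation r² - 36 = 0 factors as (r - 6)(r + 6) = 0, so r = 6, -6.
Hence x_h = C1*exp(6*t) + C2*exp(-6*t).
Try x_p = A*exp(5*t). Substituting into the equation and dividing by exp(5*t) gives A = 8/11, so x_p = 8*exp(5*t)/11.
General solution: x = 8*exp(5*t)/11 + C1*exp(6*t) + C2*exp(-6*t).
Apply the initial conditions: x(0) = 8/11 + C1 + C2 = 5 and x'(0) = 40/11 - 6*C2 + 6*C1 = 3. Solving gives C1 = 25/12, C2 = 289/132.

x = 8*exp(5*t)/11 + 25*exp(6*t)/12 + 289*exp(-6*t)/132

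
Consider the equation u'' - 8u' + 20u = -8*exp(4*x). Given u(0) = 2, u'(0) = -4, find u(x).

u = -2*exp(4*x) - 6*exp(4*x)*sin(2*x) + 4*cos(2*x)*exp(4*x)

Characteristic equation r² - 8r + 20 = 0 has discriminant (-8)² - 4·(20) = -16 < 0, so r = 4 ± 2i.
Hence u_h = C1*cos(2*x)*exp(4*x) + C2*exp(4*x)*sin(2*x).
Try u_p = A*exp(4*x). Substituting into the equation and dividing by exp(4*x) gives A = -2, so u_p = -2*exp(4*x).
General solution: u = -2*exp(4*x) + C1*cos(2*x)*exp(4*x) + C2*exp(4*x)*sin(2*x).
Apply the initial conditions: u(0) = -2 + C1 = 2 and u'(0) = -8 + 2*C2 + 4*C1 = -4. Solving gives C1 = 4, C2 = -6.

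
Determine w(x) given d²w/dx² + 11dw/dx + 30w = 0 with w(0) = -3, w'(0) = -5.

w = -23*exp(-5*x) + 20*exp(-6*x)

Characteristic equation r² + 11r + 30 = 0 factors as (r + 5)(r + 6) = 0, so r = -5, -6.
Hence w_h = C1*exp(-5*x) + C2*exp(-6*x).
Apply the initial conditions: w(0) = C1 + C2 = -3 and w'(0) = -6*C2 - 5*C1 = -5. Solving gives C1 = -23, C2 = 20.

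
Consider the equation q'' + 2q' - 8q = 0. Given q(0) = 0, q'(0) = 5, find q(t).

q = -5*exp(-4*t)/6 + 5*exp(2*t)/6

Characteristic equation r² + 2r - 8 = 0 factors as (r - 2)(r + 4) = 0, so r = 2, -4.
Hence q_h = C1*exp(2*t) + C2*exp(-4*t).
Apply the initial conditions: q(0) = C1 + C2 = 0 and q'(0) = -4*C2 + 2*C1 = 5. Solving gives C1 = 5/6, C2 = -5/6.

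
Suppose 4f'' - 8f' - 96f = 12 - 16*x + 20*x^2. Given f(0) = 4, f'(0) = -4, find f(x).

f = -275/1728 - 5*x**2/24 + 29*x/144 + 933*exp(-4*x)/320 + 1343*exp(6*x)/1080

Divide through by 4: f'' - 2f' - 24f = 3 - 4*x + 5*x^2.
Characteristic equation r² - 2r - 24 = 0 factors as (r - 6)(r + 4) = 0, so r = 6, -4.
Hence f_h = C1*exp(6*x) + C2*exp(-4*x).
For the particular solution try f_p = A0 + A1*x + A2*x^2. Substituting and matching coefficients of each power of x gives A0 = -275/1728, A1 = 29/144, A2 = -5/24, so f_p = -275/1728 - 5*x^2/24 + 29*x/144.
General solution: f = -275/1728 - 5*x^2/24 + 29*x/144 + C1*exp(6*x) + C2*exp(-4*x).
Apply the initial conditions: f(0) = -275/1728 + C1 + C2 = 4 and f'(0) = 29/144 - 4*C2 + 6*C1 = -4. Solving gives C1 = 1343/1080, C2 = 933/320.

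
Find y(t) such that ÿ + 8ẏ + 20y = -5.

y = -1/4 + C1*cos(2*t)*exp(-4*t) + C2*exp(-4*t)*sin(2*t)

Characteristic equation r² + 8r + 20 = 0 has discriminant (8)² - 4·(20) = -16 < 0, so r = -4 ± 2i.
Hence y_h = C1*cos(2*t)*exp(-4*t) + C2*exp(-4*t)*sin(2*t).
For the particular solution try y_p = A0. Substituting and matching coefficients of each power of t gives A0 = -1/4, so y_p = -1/4.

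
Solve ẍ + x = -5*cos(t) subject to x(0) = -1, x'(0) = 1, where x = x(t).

x = -cos(t) - 5*t*sin(t)/2 + sin(t)

Characteristic equation r² + 1 = 0 has discriminant (0)² - 4·(1) = -4 < 0, so r = ± i.
Hence x_h = C1*cos(t) + C2*sin(t).
Since ±1i are characteristic roots, multiply the trial by t. Try x_p = t*(A*cos(t) + B*sin(t)). Substituting and equating the coefficients of cos(t) and sin(t) gives A = 0, B = -5/2, so x_p = -5*t*sin(t)/2.
General solution: x = C1*cos(t) + C2*sin(t) - 5*t*sin(t)/2.
Apply the initial conditions: x(0) = C1 = -1 and x'(0) = C2 = 1. Solving gives C1 = -1, C2 = 1.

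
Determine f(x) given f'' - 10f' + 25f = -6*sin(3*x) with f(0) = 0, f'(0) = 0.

Characteristic equation r² - 10r + 25 = 0 has discriminant (-10)² - 4·(25) = 0, so r = 5 is a repeated root.
Hence f_h = (C1 + C2*x)*exp(5*x).
Try f_p = A*cos(3*x) + B*sin(3*x). Substituting and equating the coefficients of cos(3x) and sin(3x) gives A = -45/289, B = -24/289, so f_p = -45*cos(3*x)/289 - 24*sin(3*x)/289.
General solution: f = -45*cos(3*x)/289 - 24*sin(3*x)/289 + C1*exp(5*x) + C2*x*exp(5*x).
Apply the initial conditions: f(0) = -45/289 + C1 = 0 and f'(0) = -72/289 + C2 + 5*C1 = 0. Solving gives C1 = 45/289, C2 = -9/17.

f = -45*cos(3*x)/289 - 24*sin(3*x)/289 + 45*exp(5*x)/289 - 9*x*exp(5*x)/17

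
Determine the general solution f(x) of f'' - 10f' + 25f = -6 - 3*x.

Characteristic equation r² - 10r + 25 = 0 has discriminant (-10)² - 4·(25) = 0, so r = 5 is a repeated root.
Hence f_h = (C1 + C2*x)*exp(5*x).
For the particular solution try f_p = A0 + A1*x. Substituting and matching coefficients of each power of x gives A0 = -36/125, A1 = -3/25, so f_p = -36/125 - 3*x/25.

f = -36/125 - 3*x/25 + C1*exp(5*x) + C2*x*exp(5*x)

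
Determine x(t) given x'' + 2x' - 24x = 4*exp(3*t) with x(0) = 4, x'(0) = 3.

Characteristic equation r² + 2r - 24 = 0 factors as (r - 4)(r + 6) = 0, so r = 4, -6.
Hence x_h = C1*exp(4*t) + C2*exp(-6*t).
Try x_p = A*exp(3*t). Substituting into the equation and dividing by exp(3*t) gives A = -4/9, so x_p = -4*exp(3*t)/9.
General solution: x = -4*exp(3*t)/9 + C1*exp(4*t) + C2*exp(-6*t).
Apply the initial conditions: x(0) = -4/9 + C1 + C2 = 4 and x'(0) = -4/3 - 6*C2 + 4*C1 = 3. Solving gives C1 = 31/10, C2 = 121/90.

x = -4*exp(3*t)/9 + 31*exp(4*t)/10 + 121*exp(-6*t)/90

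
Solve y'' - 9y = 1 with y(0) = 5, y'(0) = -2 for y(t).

y = -1/9 + 20*exp(3*t)/9 + 26*exp(-3*t)/9

Characteristic equation r² - 9 = 0 factors as (r - 3)(r + 3) = 0, so r = 3, -3.
Hence y_h = C1*exp(3*t) + C2*exp(-3*t).
For the particular solution try y_p = A0. Substituting and matching coefficients of each power of t gives A0 = -1/9, so y_p = -1/9.
General solution: y = -1/9 + C1*exp(3*t) + C2*exp(-3*t).
Apply the initial conditions: y(0) = -1/9 + C1 + C2 = 5 and y'(0) = -3*C2 + 3*C1 = -2. Solving gives C1 = 20/9, C2 = 26/9.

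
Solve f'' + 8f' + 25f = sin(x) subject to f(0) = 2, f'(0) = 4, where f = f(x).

Characteristic equation r² + 8r + 25 = 0 has discriminant (8)² - 4·(25) = -36 < 0, so r = -4 ± 3i.
Hence f_h = C1*cos(3*x)*exp(-4*x) + C2*exp(-4*x)*sin(3*x).
Try f_p = A*cos(x) + B*sin(x). Substituting and equating the coefficients of cos(x) and sin(x) gives A = -1/80, B = 3/80, so f_p = -cos(x)/80 + 3*sin(x)/80.
General solution: f = -cos(x)/80 + 3*sin(x)/80 + C1*cos(3*x)*exp(-4*x) + C2*exp(-4*x)*sin(3*x).
Apply the initial conditions: f(0) = -1/80 + C1 = 2 and f'(0) = 3/80 - 4*C1 + 3*C2 = 4. Solving gives C1 = 161/80, C2 = 961/240.

f = -cos(x)/80 + 3*sin(x)/80 + 161*cos(3*x)*exp(-4*x)/80 + 961*exp(-4*x)*sin(3*x)/240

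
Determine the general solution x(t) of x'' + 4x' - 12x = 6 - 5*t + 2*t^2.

x = -23/54 - t**2/6 + 11*t/36 + C1*exp(-6*t) + C2*exp(2*t)

Characteristic equation r² + 4r - 12 = 0 factors as (r + 6)(r - 2) = 0, so r = -6, 2.
Hence x_h = C1*exp(-6*t) + C2*exp(2*t).
For the particular solution try x_p = A0 + A1*t + A2*t^2. Substituting and matching coefficients of each power of t gives A0 = -23/54, A1 = 11/36, A2 = -1/6, so x_p = -23/54 - t^2/6 + 11*t/36.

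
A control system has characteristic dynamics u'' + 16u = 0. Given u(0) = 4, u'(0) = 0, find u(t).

u = 4*cos(4*t)

Characteristic equation r² + 16 = 0 has discriminant (0)² - 4·(16) = -64 < 0, so r = ± 4i.
Hence u_h = C1*cos(4*t) + C2*sin(4*t).
Apply the initial conditions: u(0) = C1 = 4 and u'(0) = 4*C2 = 0. Solving gives C1 = 4, C2 = 0.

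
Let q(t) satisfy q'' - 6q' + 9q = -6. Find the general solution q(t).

q = -2/3 + C1*exp(3*t) + C2*t*exp(3*t)

Characteristic equation r² - 6r + 9 = 0 has discriminant (-6)² - 4·(9) = 0, so r = 3 is a repeated root.
Hence q_h = (C1 + C2*t)*exp(3*t).
For the particular solution try q_p = A0. Substituting and matching coefficients of each power of t gives A0 = -2/3, so q_p = -2/3.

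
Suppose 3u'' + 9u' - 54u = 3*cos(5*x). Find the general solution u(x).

u = -43*cos(5*x)/2074 + 15*sin(5*x)/2074 + C1*exp(3*x) + C2*exp(-6*x)

Divide through by 3: u'' + 3u' - 18u = cos(5*x).
Characteristic equation r² + 3r - 18 = 0 factors as (r - 3)(r + 6) = 0, so r = 3, -6.
Hence u_h = C1*exp(3*x) + C2*exp(-6*x).
Try u_p = A*cos(5*x) + B*sin(5*x). Substituting and equating the coefficients of cos(5x) and sin(5x) gives A = -43/2074, B = 15/2074, so u_p = -43*cos(5*x)/2074 + 15*sin(5*x)/2074.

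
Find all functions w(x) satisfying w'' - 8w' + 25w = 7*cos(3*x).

w = -21*sin(3*x)/104 + 7*cos(3*x)/52 + C1*cos(3*x)*exp(4*x) + C2*exp(4*x)*sin(3*x)

Characteristic equation r² - 8r + 25 = 0 has discriminant (-8)² - 4·(25) = -36 < 0, so r = 4 ± 3i.
Hence w_h = C1*cos(3*x)*exp(4*x) + C2*exp(4*x)*sin(3*x).
Try w_p = A*cos(3*x) + B*sin(3*x). Substituting and equating the coefficients of cos(3x) and sin(3x) gives A = 7/52, B = -21/104, so w_p = -21*sin(3*x)/104 + 7*cos(3*x)/52.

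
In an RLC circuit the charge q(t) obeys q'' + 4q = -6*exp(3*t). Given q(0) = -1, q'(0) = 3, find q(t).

Characteristic equation r² + 4 = 0 has discriminant (0)² - 4·(4) = -16 < 0, so r = ± 2i.
Hence q_h = C1*cos(2*t) + C2*sin(2*t).
Try q_p = A*exp(3*t). Substituting into the equation and dividing by exp(3*t) gives A = -6/13, so q_p = -6*exp(3*t)/13.
General solution: q = -6*exp(3*t)/13 + C1*cos(2*t) + C2*sin(2*t).
Apply the initial conditions: q(0) = -6/13 + C1 = -1 and q'(0) = -18/13 + 2*C2 = 3. Solving gives C1 = -7/13, C2 = 57/26.

q = -7*cos(2*t)/13 - 6*exp(3*t)/13 + 57*sin(2*t)/26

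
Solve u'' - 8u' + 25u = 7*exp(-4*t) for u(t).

u = 7*exp(-4*t)/73 + C1*cos(3*t)*exp(4*t) + C2*exp(4*t)*sin(3*t)

Characteristic equation r² - 8r + 25 = 0 has discriminant (-8)² - 4·(25) = -36 < 0, so r = 4 ± 3i.
Hence u_h = C1*cos(3*t)*exp(4*t) + C2*exp(4*t)*sin(3*t).
Try u_p = A*exp(-4*t). Substituting into the equation and dividing by exp(-4*t) gives A = 7/73, so u_p = 7*exp(-4*t)/73.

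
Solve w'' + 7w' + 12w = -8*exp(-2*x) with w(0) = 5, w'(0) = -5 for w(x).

Characteristic equation r² + 7r + 12 = 0 factors as (r + 4)(r + 3) = 0, so r = -4, -3.
Hence w_h = C1*exp(-4*x) + C2*exp(-3*x).
Try w_p = A*exp(-2*x). Substituting into the equation and dividing by exp(-2*x) gives A = -4, so w_p = -4*exp(-2*x).
General solution: w = -4*exp(-2*x) + C1*exp(-4*x) + C2*exp(-3*x).
Apply the initial conditions: w(0) = -4 + C1 + C2 = 5 and w'(0) = 8 - 4*C1 - 3*C2 = -5. Solving gives C1 = -14, C2 = 23.

w = -14*exp(-4*x) - 4*exp(-2*x) + 23*exp(-3*x)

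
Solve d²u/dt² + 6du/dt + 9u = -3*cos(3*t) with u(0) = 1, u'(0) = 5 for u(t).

Characteristic equation r² + 6r + 9 = 0 has discriminant (6)² - 4·(9) = 0, so r = -3 is a repeated root.
Hence u_h = (C1 + C2*t)*exp(-3*t).
Try u_p = A*cos(3*t) + B*sin(3*t). Substituting and equating the coefficients of cos(3t) and sin(3t) gives A = 0, B = -1/6, so u_p = -sin(3*t)/6.
General solution: u = -sin(3*t)/6 + C1*exp(-3*t) + C2*t*exp(-3*t).
Apply the initial conditions: u(0) = C1 = 1 and u'(0) = -1/2 + C2 - 3*C1 = 5. Solving gives C1 = 1, C2 = 17/2.

u = -sin(3*t)/6 + 17*t*exp(-3*t)/2 + exp(-3*t)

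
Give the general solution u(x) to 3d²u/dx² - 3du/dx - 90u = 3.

u = -1/30 + C1*exp(6*x) + C2*exp(-5*x)

Divide through by 3: u'' - u' - 30u = 1.
Characteristic equation r² - r - 30 = 0 factors as (r - 6)(r + 5) = 0, so r = 6, -5.
Hence u_h = C1*exp(6*x) + C2*exp(-5*x).
For the particular solution try u_p = A0. Substituting and matching coefficients of each power of x gives A0 = -1/30, so u_p = -1/30.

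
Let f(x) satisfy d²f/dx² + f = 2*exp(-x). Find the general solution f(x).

Characteristic equation r² + 1 = 0 has discriminant (0)² - 4·(1) = -4 < 0, so r = ± i.
Hence f_h = C1*cos(x) + C2*sin(x).
Try f_p = A*exp(-x). Substituting into the equation and dividing by exp(-x) gives A = 1, so f_p = exp(-x).

f = C1*cos(x) + C2*sin(x) + exp(-x)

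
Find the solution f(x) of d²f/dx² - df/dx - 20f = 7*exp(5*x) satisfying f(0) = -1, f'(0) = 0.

Characteristic equation r² - r - 20 = 0 factors as (r - 5)(r + 4) = 0, so r = 5, -4.
Hence f_h = C1*exp(5*x) + C2*exp(-4*x).
Since exp(5*x) solves the homogeneous equation (r = 5 is a root of multiplicity 1), multiply the trial by x. Try f_p = A*x*exp(5*x). Substituting into the equation and dividing by exp(5*x) gives A = 7/9, so f_p = 7*x*exp(5*x)/9.
General solution: f = C1*exp(5*x) + C2*exp(-4*x) + 7*x*exp(5*x)/9.
Apply the initial conditions: f(0) = C1 + C2 = -1 and f'(0) = 7/9 - 4*C2 + 5*C1 = 0. Solving gives C1 = -43/81, C2 = -38/81.

f = -43*exp(5*x)/81 - 38*exp(-4*x)/81 + 7*x*exp(5*x)/9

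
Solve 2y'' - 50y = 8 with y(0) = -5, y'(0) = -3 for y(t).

Divide through by 2: y'' - 25y = 4.
Characteristic equation r² - 25 = 0 factors as (r + 5)(r - 5) = 0, so r = -5, 5.
Hence y_h = C1*exp(-5*t) + C2*exp(5*t).
For the particular solution try y_p = A0. Substituting and matching coefficients of each power of t gives A0 = -4/25, so y_p = -4/25.
General solution: y = -4/25 + C1*exp(-5*t) + C2*exp(5*t).
Apply the initial conditions: y(0) = -4/25 + C1 + C2 = -5 and y'(0) = -5*C1 + 5*C2 = -3. Solving gives C1 = -53/25, C2 = -68/25.

y = -4/25 - 68*exp(5*t)/25 - 53*exp(-5*t)/25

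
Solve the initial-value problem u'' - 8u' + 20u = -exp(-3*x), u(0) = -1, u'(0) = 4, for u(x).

Characteristic equation r² - 8r + 20 = 0 has discriminant (-8)² - 4·(20) = -16 < 0, so r = 4 ± 2i.
Hence u_h = C1*cos(2*x)*exp(4*x) + C2*exp(4*x)*sin(2*x).
Try u_p = A*exp(-3*x). Substituting into the equation and dividing by exp(-3*x) gives A = -1/53, so u_p = -exp(-3*x)/53.
General solution: u = -exp(-3*x)/53 + C1*cos(2*x)*exp(4*x) + C2*exp(4*x)*sin(2*x).
Apply the initial conditions: u(0) = -1/53 + C1 = -1 and u'(0) = 3/53 + 2*C2 + 4*C1 = 4. Solving gives C1 = -52/53, C2 = 417/106.

u = -exp(-3*x)/53 - 52*cos(2*x)*exp(4*x)/53 + 417*exp(4*x)*sin(2*x)/106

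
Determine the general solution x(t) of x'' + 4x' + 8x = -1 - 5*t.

Characteristic equation r² + 4r + 8 = 0 has discriminant (4)² - 4·(8) = -16 < 0, so r = -2 ± 2i.
Hence x_h = C1*cos(2*t)*exp(-2*t) + C2*exp(-2*t)*sin(2*t).
For the particular solution try x_p = A0 + A1*t. Substituting and matching coefficients of each power of t gives A0 = 3/16, A1 = -5/8, so x_p = 3/16 - 5*t/8.

x = 3/16 - 5*t/8 + C1*cos(2*t)*exp(-2*t) + C2*exp(-2*t)*sin(2*t)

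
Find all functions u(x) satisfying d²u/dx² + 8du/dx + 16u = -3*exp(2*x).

u = -exp(2*x)/12 + C1*exp(-4*x) + C2*x*exp(-4*x)

Characteristic equation r² + 8r + 16 = 0 has discriminant (8)² - 4·(16) = 0, so r = -4 is a repeated root.
Hence u_h = (C1 + C2*x)*exp(-4*x).
Try u_p = A*exp(2*x). Substituting into the equation and dividing by exp(2*x) gives A = -1/12, so u_p = -exp(2*x)/12.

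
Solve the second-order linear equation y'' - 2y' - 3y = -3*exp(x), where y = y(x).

Characteristic equation r² - 2r - 3 = 0 factors as (r + 1)(r - 3) = 0, so r = -1, 3.
Hence y_h = C1*exp(-x) + C2*exp(3*x).
Try y_p = A*exp(x). Substituting into the equation and dividing by exp(x) gives A = 3/4, so y_p = 3*exp(x)/4.

y = 3*exp(x)/4 + C1*exp(-x) + C2*exp(3*x)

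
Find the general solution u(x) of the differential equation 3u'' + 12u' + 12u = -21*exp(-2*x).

Divide through by 3: u'' + 4u' + 4u = -7*exp(-2*x).
Characteristic equation r² + 4r + 4 = 0 has discriminant (4)² - 4·(4) = 0, so r = -2 is a repeated root.
Hence u_h = (C1 + C2*x)*exp(-2*x).
Since exp(-2*x) solves the homogeneous equation (r = -2 is a root of multiplicity 2), multiply the trial by x^2. Try u_p = A*x^2*exp(-2*x). Substituting into the equation and dividing by exp(-2*x) gives A = -7/2, so u_p = -7*x^2*exp(-2*x)/2.

u = C1*exp(-2*x) - 7*x**2*exp(-2*x)/2 + C2*x*exp(-2*x)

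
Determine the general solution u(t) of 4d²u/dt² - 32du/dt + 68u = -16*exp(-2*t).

u = -4*exp(-2*t)/37 + C1*cos(t)*exp(4*t) + C2*exp(4*t)*sin(t)

Divide through by 4: u'' - 8u' + 17u = -4*exp(-2*t).
Characteristic equation r² - 8r + 17 = 0 has discriminant (-8)² - 4·(17) = -4 < 0, so r = 4 ± i.
Hence u_h = C1*cos(t)*exp(4*t) + C2*exp(4*t)*sin(t).
Try u_p = A*exp(-2*t). Substituting into the equation and dividing by exp(-2*t) gives A = -4/37, so u_p = -4*exp(-2*t)/37.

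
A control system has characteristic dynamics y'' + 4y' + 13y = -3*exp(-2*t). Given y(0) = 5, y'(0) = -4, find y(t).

Characteristic equation r² + 4r + 13 = 0 has discriminant (4)² - 4·(13) = -36 < 0, so r = -2 ± 3i.
Hence y_h = C1*cos(3*t)*exp(-2*t) + C2*exp(-2*t)*sin(3*t).
Try y_p = A*exp(-2*t). Substituting into the equation and dividing by exp(-2*t) gives A = -1/3, so y_p = -exp(-2*t)/3.
General solution: y = -exp(-2*t)/3 + C1*cos(3*t)*exp(-2*t) + C2*exp(-2*t)*sin(3*t).
Apply the initial conditions: y(0) = -1/3 + C1 = 5 and y'(0) = 2/3 - 2*C1 + 3*C2 = -4. Solving gives C1 = 16/3, C2 = 2.

y = -exp(-2*t)/3 + 2*exp(-2*t)*sin(3*t) + 16*cos(3*t)*exp(-2*t)/3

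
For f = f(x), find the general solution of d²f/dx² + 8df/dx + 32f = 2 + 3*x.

Characteristic equation r² + 8r + 32 = 0 has discriminant (8)² - 4·(32) = -64 < 0, so r = -4 ± 4i.
Hence f_h = C1*cos(4*x)*exp(-4*x) + C2*exp(-4*x)*sin(4*x).
For the particular solution try f_p = A0 + A1*x. Substituting and matching coefficients of each power of x gives A0 = 5/128, A1 = 3/32, so f_p = 5/128 + 3*x/32.

f = 5/128 + 3*x/32 + C1*cos(4*x)*exp(-4*x) + C2*exp(-4*x)*sin(4*x)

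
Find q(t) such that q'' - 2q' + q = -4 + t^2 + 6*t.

q = 14 + t**2 + 10*t + C1*exp(t) + C2*t*exp(t)

Characteristic equation r² - 2r + 1 = 0 has discriminant (-2)² - 4·(1) = 0, so r = 1 is a repeated root.
Hence q_h = (C1 + C2*t)*exp(t).
For the particular solution try q_p = A0 + A1*t + A2*t^2. Substituting and matching coefficients of each power of t gives A0 = 14, A1 = 10, A2 = 1, so q_p = 14 + t^2 + 10*t.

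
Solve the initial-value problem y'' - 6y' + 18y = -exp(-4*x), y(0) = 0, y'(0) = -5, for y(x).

y = -exp(-4*x)/58 - 99*exp(3*x)*sin(3*x)/58 + cos(3*x)*exp(3*x)/58

Characteristic equation r² - 6r + 18 = 0 has discriminant (-6)² - 4·(18) = -36 < 0, so r = 3 ± 3i.
Hence y_h = C1*cos(3*x)*exp(3*x) + C2*exp(3*x)*sin(3*x).
Try y_p = A*exp(-4*x). Substituting into the equation and dividing by exp(-4*x) gives A = -1/58, so y_p = -exp(-4*x)/58.
General solution: y = -exp(-4*x)/58 + C1*cos(3*x)*exp(3*x) + C2*exp(3*x)*sin(3*x).
Apply the initial conditions: y(0) = -1/58 + C1 = 0 and y'(0) = 2/29 + 3*C1 + 3*C2 = -5. Solving gives C1 = 1/58, C2 = -99/58.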